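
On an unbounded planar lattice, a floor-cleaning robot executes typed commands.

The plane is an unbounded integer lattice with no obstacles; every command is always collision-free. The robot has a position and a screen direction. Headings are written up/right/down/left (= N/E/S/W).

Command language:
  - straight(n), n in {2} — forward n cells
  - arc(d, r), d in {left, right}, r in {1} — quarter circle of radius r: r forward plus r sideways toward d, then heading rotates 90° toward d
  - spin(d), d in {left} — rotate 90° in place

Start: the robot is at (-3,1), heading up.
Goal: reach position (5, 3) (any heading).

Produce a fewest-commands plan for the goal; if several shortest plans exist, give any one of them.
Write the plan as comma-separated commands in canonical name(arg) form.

arc(right, 1), straight(2), straight(2), straight(2), arc(left, 1)

initial: at (-3,1), heading up
step 1 (arc(right, 1)): at (-2,2), heading right
step 2 (straight(2)): at (0,2), heading right
step 3 (straight(2)): at (2,2), heading right
step 4 (straight(2)): at (4,2), heading right
step 5 (arc(left, 1)): at (5,3), heading up
nothing shorter than 5 reaches the goal.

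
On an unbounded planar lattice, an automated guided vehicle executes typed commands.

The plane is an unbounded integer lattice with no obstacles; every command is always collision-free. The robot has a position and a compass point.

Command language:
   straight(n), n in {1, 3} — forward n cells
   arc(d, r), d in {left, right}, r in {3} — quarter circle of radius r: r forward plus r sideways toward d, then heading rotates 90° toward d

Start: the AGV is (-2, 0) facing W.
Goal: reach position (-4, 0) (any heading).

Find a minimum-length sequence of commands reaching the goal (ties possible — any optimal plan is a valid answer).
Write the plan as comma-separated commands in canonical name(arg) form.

t0: (-2, 0) facing W
step 1 (straight(1)): (-3, 0) facing W
step 2 (straight(1)): (-4, 0) facing W
no 1-step plan works, so 2 is optimal.

straight(1), straight(1)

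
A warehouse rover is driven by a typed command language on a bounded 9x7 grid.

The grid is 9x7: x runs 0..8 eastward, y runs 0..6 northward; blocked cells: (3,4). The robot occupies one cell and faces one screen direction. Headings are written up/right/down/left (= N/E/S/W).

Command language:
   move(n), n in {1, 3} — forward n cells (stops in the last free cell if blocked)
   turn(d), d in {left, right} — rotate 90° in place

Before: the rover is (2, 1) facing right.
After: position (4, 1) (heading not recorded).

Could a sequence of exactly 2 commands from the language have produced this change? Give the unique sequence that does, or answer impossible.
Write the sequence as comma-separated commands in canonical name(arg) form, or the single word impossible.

initial: (2, 1) facing right
t=1 move(1) ⇒ (3, 1) facing right
t=2 move(1) ⇒ (4, 1) facing right
all 16 alternatives checked — unique.

move(1), move(1)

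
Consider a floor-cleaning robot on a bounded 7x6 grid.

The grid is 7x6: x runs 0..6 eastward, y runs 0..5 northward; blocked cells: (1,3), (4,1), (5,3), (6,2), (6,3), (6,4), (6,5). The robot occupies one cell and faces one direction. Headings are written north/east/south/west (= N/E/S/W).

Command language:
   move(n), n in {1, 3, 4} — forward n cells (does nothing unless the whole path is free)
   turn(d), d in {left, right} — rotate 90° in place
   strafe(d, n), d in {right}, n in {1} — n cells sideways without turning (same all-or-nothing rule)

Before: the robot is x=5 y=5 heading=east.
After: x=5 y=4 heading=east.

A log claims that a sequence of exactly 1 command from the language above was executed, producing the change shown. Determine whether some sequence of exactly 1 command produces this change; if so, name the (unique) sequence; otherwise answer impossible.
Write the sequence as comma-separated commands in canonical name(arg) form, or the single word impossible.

strafe(right, 1)

key: still facing E — the one step turns nothing
begin: x=5 y=5 heading=east
step 1 (strafe(right, 1)): x=5 y=4 heading=east
uniquely the one of 6 1-step routes that fits.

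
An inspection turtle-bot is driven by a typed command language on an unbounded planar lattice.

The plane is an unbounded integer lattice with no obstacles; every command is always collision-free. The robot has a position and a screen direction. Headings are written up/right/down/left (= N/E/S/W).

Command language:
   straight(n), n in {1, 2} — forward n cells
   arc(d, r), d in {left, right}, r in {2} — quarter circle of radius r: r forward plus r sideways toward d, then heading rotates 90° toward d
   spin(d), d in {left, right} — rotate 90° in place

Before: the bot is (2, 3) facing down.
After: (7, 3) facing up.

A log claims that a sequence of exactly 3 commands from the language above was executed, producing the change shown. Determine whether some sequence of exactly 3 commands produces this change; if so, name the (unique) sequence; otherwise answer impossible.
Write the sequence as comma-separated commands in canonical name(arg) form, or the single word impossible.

key: position moved to (7,3) AND the heading swung to N — translation plus rotation needed
from: (2, 3) facing down
step 1 (arc(left, 2)): (4, 1) facing right
step 2 (straight(1)): (5, 1) facing right
step 3 (arc(left, 2)): (7, 3) facing up
no other 3-command option fits: unique.

arc(left, 2), straight(1), arc(left, 2)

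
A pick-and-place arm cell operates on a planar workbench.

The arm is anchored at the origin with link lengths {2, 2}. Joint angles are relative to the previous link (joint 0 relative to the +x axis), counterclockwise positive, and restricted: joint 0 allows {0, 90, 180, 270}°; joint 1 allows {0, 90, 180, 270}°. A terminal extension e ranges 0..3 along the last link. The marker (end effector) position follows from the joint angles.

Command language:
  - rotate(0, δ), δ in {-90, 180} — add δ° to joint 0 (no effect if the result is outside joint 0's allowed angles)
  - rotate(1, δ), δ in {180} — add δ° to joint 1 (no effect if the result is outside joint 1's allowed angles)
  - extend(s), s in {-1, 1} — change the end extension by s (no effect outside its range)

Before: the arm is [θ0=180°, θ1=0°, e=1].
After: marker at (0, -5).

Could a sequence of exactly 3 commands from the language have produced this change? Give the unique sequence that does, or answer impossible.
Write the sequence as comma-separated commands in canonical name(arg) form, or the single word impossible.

rotate(0, -90), rotate(0, -90), rotate(0, -90)

initial: [θ0=180°, θ1=0°, e=1]
1. rotate(0, -90) → [θ0=90°, θ1=0°, e=1]
2. rotate(0, -90) → [θ0=0°, θ1=0°, e=1]
3. rotate(0, -90) → [θ0=270°, θ1=0°, e=1]
all 125 alternatives checked — unique.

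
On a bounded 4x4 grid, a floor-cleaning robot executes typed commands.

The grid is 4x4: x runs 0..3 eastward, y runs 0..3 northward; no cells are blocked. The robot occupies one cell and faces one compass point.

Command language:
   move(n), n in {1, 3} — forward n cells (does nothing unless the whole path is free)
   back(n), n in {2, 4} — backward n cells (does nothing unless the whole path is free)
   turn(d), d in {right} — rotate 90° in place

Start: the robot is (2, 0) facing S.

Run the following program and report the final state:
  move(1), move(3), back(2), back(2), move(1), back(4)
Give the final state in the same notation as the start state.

(2, 1) facing S

t0: (2, 0) facing S
step 1 (move(1)): (2, 0) facing S
step 2 (move(3)): (2, 0) facing S
step 3 (back(2)): (2, 2) facing S
step 4 (back(2)): (2, 2) facing S
step 5 (move(1)): (2, 1) facing S
step 6 (back(4)): (2, 1) facing S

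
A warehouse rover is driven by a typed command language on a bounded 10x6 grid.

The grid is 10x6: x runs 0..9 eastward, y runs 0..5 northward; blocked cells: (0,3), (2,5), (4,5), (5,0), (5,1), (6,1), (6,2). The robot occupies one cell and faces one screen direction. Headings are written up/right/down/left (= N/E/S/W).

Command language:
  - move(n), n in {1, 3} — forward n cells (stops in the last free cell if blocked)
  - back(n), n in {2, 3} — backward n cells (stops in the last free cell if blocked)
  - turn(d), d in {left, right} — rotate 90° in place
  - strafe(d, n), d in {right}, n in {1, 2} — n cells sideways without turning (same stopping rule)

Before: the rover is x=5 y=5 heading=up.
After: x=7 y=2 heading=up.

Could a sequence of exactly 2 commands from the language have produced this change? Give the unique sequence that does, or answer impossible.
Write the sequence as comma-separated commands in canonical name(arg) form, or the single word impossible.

strafe(right, 2), back(3)

key: heading stays N — no command in the sequence turns
start: x=5 y=5 heading=up
1. strafe(right, 2) → x=7 y=5 heading=up
2. back(3) → x=7 y=2 heading=up
no rival 2-sequence matches.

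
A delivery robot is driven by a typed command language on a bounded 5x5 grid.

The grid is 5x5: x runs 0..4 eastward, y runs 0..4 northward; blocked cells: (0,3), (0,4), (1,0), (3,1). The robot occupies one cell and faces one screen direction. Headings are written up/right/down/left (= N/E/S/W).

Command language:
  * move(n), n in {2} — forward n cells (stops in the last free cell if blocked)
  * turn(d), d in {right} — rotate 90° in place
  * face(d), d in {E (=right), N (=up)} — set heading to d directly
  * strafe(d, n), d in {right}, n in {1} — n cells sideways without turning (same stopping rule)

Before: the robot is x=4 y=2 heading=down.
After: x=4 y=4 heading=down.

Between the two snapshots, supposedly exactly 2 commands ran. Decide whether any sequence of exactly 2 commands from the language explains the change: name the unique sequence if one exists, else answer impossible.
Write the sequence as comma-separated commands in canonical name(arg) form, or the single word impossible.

checked all 2-command options: none fits.

impossible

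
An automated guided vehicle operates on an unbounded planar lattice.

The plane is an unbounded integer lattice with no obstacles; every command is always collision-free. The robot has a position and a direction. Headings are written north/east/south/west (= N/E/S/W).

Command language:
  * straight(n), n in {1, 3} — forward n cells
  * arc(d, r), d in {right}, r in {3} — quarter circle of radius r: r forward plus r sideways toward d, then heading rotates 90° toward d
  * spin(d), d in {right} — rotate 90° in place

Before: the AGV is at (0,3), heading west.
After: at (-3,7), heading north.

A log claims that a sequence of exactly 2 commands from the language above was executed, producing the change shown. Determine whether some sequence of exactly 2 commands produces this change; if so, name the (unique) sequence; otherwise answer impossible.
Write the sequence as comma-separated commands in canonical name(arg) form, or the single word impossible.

arc(right, 3), straight(1)

key: position moved to (-3,7) AND the heading swung to N — translation plus rotation needed
t0: at (0,3), heading west
1. arc(right, 3) → at (-3,6), heading north
2. straight(1) → at (-3,7), heading north
all 16 alternatives checked — unique.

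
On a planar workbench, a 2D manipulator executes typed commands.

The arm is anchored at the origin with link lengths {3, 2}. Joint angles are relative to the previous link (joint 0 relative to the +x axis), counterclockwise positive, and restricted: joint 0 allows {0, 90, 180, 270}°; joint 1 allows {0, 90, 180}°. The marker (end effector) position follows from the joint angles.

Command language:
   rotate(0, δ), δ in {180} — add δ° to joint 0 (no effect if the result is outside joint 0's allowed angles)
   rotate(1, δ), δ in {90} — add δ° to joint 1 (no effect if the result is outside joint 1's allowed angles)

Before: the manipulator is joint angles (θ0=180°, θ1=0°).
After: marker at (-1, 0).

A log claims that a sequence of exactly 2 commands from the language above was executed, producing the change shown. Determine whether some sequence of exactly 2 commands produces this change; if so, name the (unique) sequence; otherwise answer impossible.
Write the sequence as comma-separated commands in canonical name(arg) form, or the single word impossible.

rotate(1, 90), rotate(1, 90)

start: joint angles (θ0=180°, θ1=0°)
1. rotate(1, 90) → joint angles (θ0=180°, θ1=90°)
2. rotate(1, 90) → joint angles (θ0=180°, θ1=180°)
no other 2-command option fits: unique.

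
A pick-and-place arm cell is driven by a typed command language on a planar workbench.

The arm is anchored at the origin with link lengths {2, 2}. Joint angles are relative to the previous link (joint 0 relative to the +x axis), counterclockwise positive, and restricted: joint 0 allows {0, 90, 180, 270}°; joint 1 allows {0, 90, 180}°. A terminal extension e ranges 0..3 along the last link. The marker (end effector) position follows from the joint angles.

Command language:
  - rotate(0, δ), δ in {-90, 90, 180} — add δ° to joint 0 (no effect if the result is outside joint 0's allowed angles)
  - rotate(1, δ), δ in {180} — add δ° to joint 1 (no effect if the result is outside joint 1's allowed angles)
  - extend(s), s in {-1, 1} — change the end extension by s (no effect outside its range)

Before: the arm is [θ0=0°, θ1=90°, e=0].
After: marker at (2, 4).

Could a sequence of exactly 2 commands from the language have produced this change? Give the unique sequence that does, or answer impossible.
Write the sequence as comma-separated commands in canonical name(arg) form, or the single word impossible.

from: [θ0=0°, θ1=90°, e=0]
[1] after extend(1): [θ0=0°, θ1=90°, e=1]
[2] after extend(1): [θ0=0°, θ1=90°, e=2]
all 36 alternatives checked — unique.

extend(1), extend(1)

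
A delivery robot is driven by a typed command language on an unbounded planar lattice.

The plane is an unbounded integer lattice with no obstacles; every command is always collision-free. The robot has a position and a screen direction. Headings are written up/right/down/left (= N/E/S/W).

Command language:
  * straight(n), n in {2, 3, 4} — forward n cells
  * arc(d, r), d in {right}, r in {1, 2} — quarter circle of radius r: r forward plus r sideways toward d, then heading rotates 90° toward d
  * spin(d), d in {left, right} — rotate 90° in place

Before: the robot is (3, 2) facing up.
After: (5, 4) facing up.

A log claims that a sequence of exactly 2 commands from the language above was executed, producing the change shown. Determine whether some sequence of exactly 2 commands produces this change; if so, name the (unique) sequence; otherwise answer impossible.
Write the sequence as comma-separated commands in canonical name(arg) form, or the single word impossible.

arc(right, 2), spin(left)

key: running spin(left) before arc(right, 2) would end elsewhere — order is forced
initial: (3, 2) facing up
1. arc(right, 2) → (5, 4) facing right
2. spin(left) → (5, 4) facing up
no other 2-command option fits: unique.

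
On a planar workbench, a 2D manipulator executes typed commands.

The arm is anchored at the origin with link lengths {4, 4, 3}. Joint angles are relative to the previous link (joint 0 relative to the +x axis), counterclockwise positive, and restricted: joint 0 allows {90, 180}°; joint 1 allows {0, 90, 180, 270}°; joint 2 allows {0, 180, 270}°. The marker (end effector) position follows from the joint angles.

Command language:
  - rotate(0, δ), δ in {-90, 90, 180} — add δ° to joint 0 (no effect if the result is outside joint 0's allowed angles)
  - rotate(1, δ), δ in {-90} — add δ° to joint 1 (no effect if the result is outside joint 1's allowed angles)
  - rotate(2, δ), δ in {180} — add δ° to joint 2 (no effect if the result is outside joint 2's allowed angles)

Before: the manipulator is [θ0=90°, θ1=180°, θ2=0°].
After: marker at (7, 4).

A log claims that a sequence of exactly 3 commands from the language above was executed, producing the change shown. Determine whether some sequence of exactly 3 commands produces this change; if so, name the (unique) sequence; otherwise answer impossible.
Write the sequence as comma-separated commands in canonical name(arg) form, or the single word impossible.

t0: [θ0=90°, θ1=180°, θ2=0°]
t=1 rotate(1, -90) ⇒ [θ0=90°, θ1=90°, θ2=0°]
t=2 rotate(1, -90) ⇒ [θ0=90°, θ1=0°, θ2=0°]
t=3 rotate(1, -90) ⇒ [θ0=90°, θ1=270°, θ2=0°]
all 125 alternatives checked — unique.

rotate(1, -90), rotate(1, -90), rotate(1, -90)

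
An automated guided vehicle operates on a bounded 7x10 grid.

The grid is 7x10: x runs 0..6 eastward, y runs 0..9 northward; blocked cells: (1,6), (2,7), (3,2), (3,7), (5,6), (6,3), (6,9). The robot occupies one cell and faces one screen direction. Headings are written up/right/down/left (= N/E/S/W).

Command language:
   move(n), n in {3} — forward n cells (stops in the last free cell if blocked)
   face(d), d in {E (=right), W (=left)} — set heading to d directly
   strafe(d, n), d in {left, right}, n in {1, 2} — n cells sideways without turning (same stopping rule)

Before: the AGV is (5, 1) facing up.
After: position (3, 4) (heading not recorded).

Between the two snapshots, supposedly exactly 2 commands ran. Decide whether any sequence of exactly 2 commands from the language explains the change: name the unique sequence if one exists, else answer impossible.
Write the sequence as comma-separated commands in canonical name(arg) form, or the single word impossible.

key: running strafe(left, 2) before move(3) would end elsewhere — order is forced
t0: (5, 1) facing up
[1] after move(3): (5, 4) facing up
[2] after strafe(left, 2): (3, 4) facing up
no other 2-command option fits: unique.

move(3), strafe(left, 2)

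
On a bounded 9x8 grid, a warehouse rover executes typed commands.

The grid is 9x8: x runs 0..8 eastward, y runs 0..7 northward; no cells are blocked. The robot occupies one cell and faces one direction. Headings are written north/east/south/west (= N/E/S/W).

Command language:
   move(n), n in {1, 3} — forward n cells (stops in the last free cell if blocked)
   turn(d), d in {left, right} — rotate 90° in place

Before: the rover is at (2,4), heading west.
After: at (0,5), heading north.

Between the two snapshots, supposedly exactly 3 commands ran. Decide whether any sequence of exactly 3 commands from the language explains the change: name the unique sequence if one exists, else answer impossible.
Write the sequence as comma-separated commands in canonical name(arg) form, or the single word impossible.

move(3), turn(right), move(1)

key: cell and facing (now N) both changed — the 3 commands mix motion and turning
start: at (2,4), heading west
t=1 move(3) ⇒ at (0,4), heading west
t=2 turn(right) ⇒ at (0,4), heading north
t=3 move(1) ⇒ at (0,5), heading north
all 64 alternatives checked — unique.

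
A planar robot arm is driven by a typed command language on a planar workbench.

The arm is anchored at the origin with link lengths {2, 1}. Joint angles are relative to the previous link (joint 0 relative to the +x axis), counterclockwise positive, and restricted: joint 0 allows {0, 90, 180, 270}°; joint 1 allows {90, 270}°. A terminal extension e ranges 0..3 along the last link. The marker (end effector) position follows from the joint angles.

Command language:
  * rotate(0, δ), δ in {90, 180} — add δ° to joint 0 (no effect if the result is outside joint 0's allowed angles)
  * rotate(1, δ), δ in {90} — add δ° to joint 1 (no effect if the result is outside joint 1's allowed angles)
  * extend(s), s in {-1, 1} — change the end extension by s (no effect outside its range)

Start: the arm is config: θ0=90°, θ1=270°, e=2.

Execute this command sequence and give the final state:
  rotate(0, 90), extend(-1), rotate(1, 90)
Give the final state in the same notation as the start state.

config: θ0=180°, θ1=270°, e=1

start: config: θ0=90°, θ1=270°, e=2
1. rotate(0, 90) → config: θ0=180°, θ1=270°, e=2
2. extend(-1) → config: θ0=180°, θ1=270°, e=1
3. rotate(1, 90) → config: θ0=180°, θ1=270°, e=1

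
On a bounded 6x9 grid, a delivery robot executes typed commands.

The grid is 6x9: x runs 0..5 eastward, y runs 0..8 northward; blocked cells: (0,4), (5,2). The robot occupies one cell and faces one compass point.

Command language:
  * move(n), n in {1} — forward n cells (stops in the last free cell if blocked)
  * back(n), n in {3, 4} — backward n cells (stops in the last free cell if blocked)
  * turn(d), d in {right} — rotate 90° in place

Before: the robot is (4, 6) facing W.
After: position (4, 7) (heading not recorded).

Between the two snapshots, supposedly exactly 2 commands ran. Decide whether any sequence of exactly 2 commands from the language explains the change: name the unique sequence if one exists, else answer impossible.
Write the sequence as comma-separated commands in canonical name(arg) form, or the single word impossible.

turn(right), move(1)

key: order matters: swapping turn(right) and move(1) lands elsewhere
start: (4, 6) facing W
1. turn(right) → (4, 6) facing N
2. move(1) → (4, 7) facing N
no other 2-command option fits: unique.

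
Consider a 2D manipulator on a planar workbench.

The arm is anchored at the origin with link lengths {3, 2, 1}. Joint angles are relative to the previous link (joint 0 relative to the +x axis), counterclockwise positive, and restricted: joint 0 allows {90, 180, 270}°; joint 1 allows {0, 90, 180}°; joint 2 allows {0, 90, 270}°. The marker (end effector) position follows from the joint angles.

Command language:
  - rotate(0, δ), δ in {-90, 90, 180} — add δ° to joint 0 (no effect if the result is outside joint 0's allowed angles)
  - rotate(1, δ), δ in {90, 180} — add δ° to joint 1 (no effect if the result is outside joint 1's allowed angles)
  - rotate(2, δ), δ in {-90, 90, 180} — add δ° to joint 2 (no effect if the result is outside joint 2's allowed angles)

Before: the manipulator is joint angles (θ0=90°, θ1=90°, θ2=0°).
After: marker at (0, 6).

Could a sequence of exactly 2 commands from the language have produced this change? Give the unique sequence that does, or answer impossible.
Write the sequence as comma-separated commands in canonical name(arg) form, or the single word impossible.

key: running rotate(1, 180) before rotate(1, 90) would end elsewhere — order is forced
t0: joint angles (θ0=90°, θ1=90°, θ2=0°)
[1] after rotate(1, 90): joint angles (θ0=90°, θ1=180°, θ2=0°)
[2] after rotate(1, 180): joint angles (θ0=90°, θ1=0°, θ2=0°)
no other 2-command option fits: unique.

rotate(1, 90), rotate(1, 180)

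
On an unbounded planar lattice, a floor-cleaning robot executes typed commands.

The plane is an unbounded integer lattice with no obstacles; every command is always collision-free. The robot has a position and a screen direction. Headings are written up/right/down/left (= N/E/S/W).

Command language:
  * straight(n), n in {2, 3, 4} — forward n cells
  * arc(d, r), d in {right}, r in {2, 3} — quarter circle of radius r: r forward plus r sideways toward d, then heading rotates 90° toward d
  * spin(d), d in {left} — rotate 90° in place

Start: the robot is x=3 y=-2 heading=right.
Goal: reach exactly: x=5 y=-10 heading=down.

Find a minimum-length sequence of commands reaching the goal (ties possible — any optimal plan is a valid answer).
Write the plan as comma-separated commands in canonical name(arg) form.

arc(right, 2), straight(4), straight(2)

t0: x=3 y=-2 heading=right
t=1 arc(right, 2) ⇒ x=5 y=-4 heading=down
t=2 straight(4) ⇒ x=5 y=-8 heading=down
t=3 straight(2) ⇒ x=5 y=-10 heading=down
nothing shorter than 3 reaches the goal.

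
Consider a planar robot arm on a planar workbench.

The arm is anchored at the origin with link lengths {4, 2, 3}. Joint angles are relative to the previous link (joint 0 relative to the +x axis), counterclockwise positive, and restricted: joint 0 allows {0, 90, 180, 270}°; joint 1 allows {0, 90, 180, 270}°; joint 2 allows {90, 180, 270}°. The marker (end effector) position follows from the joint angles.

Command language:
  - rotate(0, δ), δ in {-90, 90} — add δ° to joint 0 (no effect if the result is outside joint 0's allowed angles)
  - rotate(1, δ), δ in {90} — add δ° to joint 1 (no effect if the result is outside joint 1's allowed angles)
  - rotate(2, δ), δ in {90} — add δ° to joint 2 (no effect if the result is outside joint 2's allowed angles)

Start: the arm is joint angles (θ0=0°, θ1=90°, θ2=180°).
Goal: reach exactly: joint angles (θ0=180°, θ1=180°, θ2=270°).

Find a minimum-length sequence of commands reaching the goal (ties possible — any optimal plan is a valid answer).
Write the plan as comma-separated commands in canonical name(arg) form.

t0: joint angles (θ0=0°, θ1=90°, θ2=180°)
[1] after rotate(0, 90): joint angles (θ0=90°, θ1=90°, θ2=180°)
[2] after rotate(0, 90): joint angles (θ0=180°, θ1=90°, θ2=180°)
[3] after rotate(1, 90): joint angles (θ0=180°, θ1=180°, θ2=180°)
[4] after rotate(2, 90): joint angles (θ0=180°, θ1=180°, θ2=270°)
nothing shorter than 4 reaches the goal.

rotate(0, 90), rotate(0, 90), rotate(1, 90), rotate(2, 90)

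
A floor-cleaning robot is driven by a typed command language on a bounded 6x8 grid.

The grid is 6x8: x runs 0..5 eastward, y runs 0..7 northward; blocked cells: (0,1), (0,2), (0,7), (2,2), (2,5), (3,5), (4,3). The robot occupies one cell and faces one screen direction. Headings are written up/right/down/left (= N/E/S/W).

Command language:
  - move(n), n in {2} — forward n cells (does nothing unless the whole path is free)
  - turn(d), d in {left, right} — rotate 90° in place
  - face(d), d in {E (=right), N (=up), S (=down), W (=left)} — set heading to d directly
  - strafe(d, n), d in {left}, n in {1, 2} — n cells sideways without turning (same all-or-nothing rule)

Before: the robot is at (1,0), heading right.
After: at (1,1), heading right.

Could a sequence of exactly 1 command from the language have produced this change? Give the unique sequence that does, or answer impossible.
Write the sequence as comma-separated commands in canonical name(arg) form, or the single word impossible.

key: still facing E — the one step turns nothing
t0: at (1,0), heading right
[1] after strafe(left, 1): at (1,1), heading right
no rival 1-sequence matches.

strafe(left, 1)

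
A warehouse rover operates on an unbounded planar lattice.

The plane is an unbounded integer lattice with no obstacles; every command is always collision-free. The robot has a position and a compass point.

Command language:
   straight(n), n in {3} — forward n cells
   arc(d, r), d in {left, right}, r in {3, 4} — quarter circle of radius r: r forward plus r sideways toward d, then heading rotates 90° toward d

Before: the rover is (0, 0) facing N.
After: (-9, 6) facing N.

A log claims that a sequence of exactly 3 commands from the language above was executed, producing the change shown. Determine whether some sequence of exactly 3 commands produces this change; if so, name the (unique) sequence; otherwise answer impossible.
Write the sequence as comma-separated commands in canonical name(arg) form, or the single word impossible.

arc(left, 3), straight(3), arc(right, 3)

key: order matters: swapping arc(left, 3) and arc(right, 3) lands elsewhere
start: (0, 0) facing N
1. arc(left, 3) → (-3, 3) facing W
2. straight(3) → (-6, 3) facing W
3. arc(right, 3) → (-9, 6) facing N
no other 3-command option fits: unique.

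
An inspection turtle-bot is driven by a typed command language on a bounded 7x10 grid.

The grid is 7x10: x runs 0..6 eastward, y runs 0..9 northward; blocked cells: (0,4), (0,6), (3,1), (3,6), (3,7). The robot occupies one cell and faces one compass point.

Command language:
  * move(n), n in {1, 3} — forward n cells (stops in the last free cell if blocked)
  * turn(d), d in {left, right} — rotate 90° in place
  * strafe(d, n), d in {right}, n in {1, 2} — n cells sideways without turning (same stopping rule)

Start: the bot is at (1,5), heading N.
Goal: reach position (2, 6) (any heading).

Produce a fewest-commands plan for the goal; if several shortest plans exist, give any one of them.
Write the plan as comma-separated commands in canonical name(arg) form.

start: at (1,5), heading N
t=1 strafe(right, 1) ⇒ at (2,5), heading N
t=2 move(1) ⇒ at (2,6), heading N
no 1-step plan works, so 2 is optimal.

strafe(right, 1), move(1)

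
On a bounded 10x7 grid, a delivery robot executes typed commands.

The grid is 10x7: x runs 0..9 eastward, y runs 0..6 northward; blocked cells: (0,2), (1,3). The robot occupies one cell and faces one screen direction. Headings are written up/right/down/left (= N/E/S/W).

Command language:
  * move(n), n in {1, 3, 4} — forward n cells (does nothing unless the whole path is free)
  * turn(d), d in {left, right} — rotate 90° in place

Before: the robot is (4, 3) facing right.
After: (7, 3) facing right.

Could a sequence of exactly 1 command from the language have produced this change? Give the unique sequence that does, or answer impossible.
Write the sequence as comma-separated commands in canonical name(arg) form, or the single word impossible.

move(3)

key: still facing E — the one step turns nothing
from: (4, 3) facing right
[1] after move(3): (7, 3) facing right
no other 1-command option fits: unique.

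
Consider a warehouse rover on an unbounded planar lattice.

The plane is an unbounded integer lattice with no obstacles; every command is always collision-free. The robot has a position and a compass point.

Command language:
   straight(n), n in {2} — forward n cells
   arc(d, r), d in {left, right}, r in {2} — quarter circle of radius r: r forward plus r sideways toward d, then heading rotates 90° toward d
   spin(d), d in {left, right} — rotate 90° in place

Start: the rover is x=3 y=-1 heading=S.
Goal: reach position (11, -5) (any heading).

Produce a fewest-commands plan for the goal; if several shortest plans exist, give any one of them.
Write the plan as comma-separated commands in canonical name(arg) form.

arc(left, 2), straight(2), straight(2), arc(right, 2)

t0: x=3 y=-1 heading=S
[1] after arc(left, 2): x=5 y=-3 heading=E
[2] after straight(2): x=7 y=-3 heading=E
[3] after straight(2): x=9 y=-3 heading=E
[4] after arc(right, 2): x=11 y=-5 heading=S
shorter routes all fall short; 4 is best.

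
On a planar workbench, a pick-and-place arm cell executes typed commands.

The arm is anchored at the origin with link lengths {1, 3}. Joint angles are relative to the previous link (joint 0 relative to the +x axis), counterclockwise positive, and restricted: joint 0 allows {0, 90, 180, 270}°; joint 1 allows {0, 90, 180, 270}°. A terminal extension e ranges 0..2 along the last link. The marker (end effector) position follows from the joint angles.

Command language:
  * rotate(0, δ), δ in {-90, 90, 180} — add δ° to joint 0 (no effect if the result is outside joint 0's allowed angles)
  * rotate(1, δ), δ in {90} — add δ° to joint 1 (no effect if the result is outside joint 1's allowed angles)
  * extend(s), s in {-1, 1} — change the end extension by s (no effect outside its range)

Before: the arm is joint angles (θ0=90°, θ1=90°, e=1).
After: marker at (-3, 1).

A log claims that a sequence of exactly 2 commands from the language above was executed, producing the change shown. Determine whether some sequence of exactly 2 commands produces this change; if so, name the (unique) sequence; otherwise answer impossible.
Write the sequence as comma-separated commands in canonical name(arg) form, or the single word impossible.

start: joint angles (θ0=90°, θ1=90°, e=1)
t=1 extend(-1) ⇒ joint angles (θ0=90°, θ1=90°, e=0)
t=2 extend(-1) ⇒ joint angles (θ0=90°, θ1=90°, e=0)
uniquely the one of 36 2-step routes that fits.

extend(-1), extend(-1)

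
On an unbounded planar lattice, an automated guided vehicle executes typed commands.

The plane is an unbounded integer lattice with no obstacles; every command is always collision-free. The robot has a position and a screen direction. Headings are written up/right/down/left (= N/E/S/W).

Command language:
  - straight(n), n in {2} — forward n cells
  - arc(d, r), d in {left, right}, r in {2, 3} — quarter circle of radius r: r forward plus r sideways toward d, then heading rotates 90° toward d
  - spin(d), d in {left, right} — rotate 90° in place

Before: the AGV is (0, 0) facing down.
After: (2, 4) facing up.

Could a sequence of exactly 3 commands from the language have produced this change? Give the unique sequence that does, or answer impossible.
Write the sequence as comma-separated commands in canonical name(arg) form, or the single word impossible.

key: cell and facing (now N) both changed — the 3 commands mix motion and turning
from: (0, 0) facing down
t=1 spin(left) ⇒ (0, 0) facing right
t=2 arc(left, 2) ⇒ (2, 2) facing up
t=3 straight(2) ⇒ (2, 4) facing up
all 343 alternatives checked — unique.

spin(left), arc(left, 2), straight(2)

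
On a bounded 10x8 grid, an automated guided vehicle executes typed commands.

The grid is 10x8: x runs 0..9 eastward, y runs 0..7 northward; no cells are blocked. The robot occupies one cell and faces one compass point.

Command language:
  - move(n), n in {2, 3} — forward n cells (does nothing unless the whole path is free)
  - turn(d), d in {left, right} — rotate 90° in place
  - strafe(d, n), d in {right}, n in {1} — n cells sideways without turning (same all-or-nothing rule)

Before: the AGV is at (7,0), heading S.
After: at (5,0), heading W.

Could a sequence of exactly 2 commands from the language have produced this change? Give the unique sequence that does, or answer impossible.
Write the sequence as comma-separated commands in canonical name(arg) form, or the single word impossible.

key: position moved to (5,0) AND the heading swung to W — translation plus rotation needed
start: at (7,0), heading S
1. turn(right) → at (7,0), heading W
2. move(2) → at (5,0), heading W
no other 2-command option fits: unique.

turn(right), move(2)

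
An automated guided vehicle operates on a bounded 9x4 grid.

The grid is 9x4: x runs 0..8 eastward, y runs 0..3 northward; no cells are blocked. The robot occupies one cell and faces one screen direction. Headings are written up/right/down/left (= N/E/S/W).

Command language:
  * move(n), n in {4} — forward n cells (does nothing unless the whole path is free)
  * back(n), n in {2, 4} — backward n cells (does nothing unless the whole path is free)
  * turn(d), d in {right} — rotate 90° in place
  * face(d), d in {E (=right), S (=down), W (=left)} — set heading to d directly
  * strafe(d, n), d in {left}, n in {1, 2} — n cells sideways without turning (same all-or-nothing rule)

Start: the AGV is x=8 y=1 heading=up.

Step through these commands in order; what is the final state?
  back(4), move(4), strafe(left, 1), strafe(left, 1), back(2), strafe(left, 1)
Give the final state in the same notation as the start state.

t0: x=8 y=1 heading=up
step 1 (back(4)): x=8 y=1 heading=up
step 2 (move(4)): x=8 y=1 heading=up
step 3 (strafe(left, 1)): x=7 y=1 heading=up
step 4 (strafe(left, 1)): x=6 y=1 heading=up
step 5 (back(2)): x=6 y=1 heading=up
step 6 (strafe(left, 1)): x=5 y=1 heading=up

x=5 y=1 heading=up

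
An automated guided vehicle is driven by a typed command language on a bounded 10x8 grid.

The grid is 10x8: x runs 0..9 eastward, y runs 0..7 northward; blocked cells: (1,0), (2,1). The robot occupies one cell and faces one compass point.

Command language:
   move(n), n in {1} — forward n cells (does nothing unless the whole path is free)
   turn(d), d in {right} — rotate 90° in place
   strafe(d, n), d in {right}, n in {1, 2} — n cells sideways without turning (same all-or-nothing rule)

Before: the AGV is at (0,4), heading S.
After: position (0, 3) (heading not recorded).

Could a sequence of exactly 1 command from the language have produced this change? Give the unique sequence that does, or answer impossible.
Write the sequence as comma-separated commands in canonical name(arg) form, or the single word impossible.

move(1)

start: at (0,4), heading S
[1] after move(1): at (0,3), heading S
no other 1-command option fits: unique.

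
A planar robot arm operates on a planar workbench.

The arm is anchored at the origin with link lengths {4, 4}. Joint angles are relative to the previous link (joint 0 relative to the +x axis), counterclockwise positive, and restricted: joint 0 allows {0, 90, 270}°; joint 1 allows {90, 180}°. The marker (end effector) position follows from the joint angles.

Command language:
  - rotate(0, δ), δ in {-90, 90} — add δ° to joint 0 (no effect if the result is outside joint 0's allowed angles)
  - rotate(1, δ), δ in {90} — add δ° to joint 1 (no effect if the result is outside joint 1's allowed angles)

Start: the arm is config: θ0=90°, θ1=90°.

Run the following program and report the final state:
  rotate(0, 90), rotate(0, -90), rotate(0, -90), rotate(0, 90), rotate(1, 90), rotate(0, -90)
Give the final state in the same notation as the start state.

config: θ0=270°, θ1=180°

initial: config: θ0=90°, θ1=90°
step 1 (rotate(0, 90)): config: θ0=90°, θ1=90°
step 2 (rotate(0, -90)): config: θ0=0°, θ1=90°
step 3 (rotate(0, -90)): config: θ0=270°, θ1=90°
step 4 (rotate(0, 90)): config: θ0=0°, θ1=90°
step 5 (rotate(1, 90)): config: θ0=0°, θ1=180°
step 6 (rotate(0, -90)): config: θ0=270°, θ1=180°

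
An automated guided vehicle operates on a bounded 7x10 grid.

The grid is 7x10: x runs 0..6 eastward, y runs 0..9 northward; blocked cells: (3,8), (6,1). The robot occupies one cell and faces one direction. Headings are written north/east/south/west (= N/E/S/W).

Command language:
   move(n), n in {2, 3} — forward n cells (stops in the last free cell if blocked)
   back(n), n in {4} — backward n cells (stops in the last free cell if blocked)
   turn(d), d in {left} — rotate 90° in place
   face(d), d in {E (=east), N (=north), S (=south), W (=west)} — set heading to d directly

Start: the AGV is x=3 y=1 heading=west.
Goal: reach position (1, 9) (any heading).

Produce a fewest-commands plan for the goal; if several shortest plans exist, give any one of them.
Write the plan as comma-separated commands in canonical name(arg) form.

initial: x=3 y=1 heading=west
[1] after move(2): x=1 y=1 heading=west
[2] after face(S): x=1 y=1 heading=south
[3] after back(4): x=1 y=5 heading=south
[4] after back(4): x=1 y=9 heading=south
no 3-step plan works, so 4 is optimal.

move(2), face(S), back(4), back(4)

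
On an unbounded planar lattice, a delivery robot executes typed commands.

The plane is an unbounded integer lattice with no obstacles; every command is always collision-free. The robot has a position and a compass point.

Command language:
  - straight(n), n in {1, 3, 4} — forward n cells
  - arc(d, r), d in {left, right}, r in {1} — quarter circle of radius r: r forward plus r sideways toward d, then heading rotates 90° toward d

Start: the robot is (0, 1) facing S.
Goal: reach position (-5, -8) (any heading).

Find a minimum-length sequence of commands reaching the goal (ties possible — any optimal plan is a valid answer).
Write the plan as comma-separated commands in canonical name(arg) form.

begin: (0, 1) facing S
[1] after straight(4): (0, -3) facing S
[2] after straight(4): (0, -7) facing S
[3] after arc(right, 1): (-1, -8) facing W
[4] after straight(4): (-5, -8) facing W
nothing shorter than 4 reaches the goal.

straight(4), straight(4), arc(right, 1), straight(4)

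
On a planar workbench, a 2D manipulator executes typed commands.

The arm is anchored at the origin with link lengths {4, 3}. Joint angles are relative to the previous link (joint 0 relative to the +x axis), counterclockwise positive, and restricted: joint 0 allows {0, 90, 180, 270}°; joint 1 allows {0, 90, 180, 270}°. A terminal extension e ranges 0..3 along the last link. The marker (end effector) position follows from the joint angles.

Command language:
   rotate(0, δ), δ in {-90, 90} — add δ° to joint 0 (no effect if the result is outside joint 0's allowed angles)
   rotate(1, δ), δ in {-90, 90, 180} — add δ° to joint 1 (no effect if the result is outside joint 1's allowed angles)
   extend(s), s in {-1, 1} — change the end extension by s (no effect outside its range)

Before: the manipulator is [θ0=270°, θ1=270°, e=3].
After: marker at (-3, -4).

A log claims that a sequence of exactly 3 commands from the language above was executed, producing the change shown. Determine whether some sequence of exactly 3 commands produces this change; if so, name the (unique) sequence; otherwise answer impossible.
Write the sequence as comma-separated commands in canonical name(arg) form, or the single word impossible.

extend(-1), extend(-1), extend(-1)

begin: [θ0=270°, θ1=270°, e=3]
1. extend(-1) → [θ0=270°, θ1=270°, e=2]
2. extend(-1) → [θ0=270°, θ1=270°, e=1]
3. extend(-1) → [θ0=270°, θ1=270°, e=0]
all 343 alternatives checked — unique.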